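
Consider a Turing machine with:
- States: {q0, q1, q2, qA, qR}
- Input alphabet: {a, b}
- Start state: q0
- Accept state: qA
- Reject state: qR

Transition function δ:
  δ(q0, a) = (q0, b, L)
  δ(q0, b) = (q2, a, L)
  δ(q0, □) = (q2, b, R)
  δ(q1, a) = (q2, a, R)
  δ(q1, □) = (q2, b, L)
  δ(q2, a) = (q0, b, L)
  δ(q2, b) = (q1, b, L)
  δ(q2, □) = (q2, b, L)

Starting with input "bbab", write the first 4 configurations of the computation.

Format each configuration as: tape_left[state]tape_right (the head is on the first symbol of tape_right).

Transitions applied:
Step 1: δ(q0, b) = (q2, a, L)
Step 2: δ(q2, □) = (q2, b, L)
Step 3: δ(q2, □) = (q2, b, L)

The first 4 configurations are:
[q0]bbab ⊢ [q2]□abab ⊢ [q2]□babab ⊢ [q2]□bbabab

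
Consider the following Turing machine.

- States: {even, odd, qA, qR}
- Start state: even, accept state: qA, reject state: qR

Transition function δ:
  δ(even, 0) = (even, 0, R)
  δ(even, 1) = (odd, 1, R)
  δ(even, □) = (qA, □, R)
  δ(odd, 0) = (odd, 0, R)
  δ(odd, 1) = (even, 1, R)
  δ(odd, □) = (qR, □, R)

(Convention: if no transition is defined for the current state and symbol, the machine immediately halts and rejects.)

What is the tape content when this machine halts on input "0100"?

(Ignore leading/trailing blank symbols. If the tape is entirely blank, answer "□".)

Execution trace:
Initial: [even]0100
Step 1: δ(even, 0) = (even, 0, R) → 0[even]100
Step 2: δ(even, 1) = (odd, 1, R) → 01[odd]00
Step 3: δ(odd, 0) = (odd, 0, R) → 010[odd]0
Step 4: δ(odd, 0) = (odd, 0, R) → 0100[odd]□
Step 5: δ(odd, □) = (qR, □, R) → 0100□[qR]□

The machine reaches the reject state qR and halts.

Final tape (ignoring leading/trailing blanks): 0100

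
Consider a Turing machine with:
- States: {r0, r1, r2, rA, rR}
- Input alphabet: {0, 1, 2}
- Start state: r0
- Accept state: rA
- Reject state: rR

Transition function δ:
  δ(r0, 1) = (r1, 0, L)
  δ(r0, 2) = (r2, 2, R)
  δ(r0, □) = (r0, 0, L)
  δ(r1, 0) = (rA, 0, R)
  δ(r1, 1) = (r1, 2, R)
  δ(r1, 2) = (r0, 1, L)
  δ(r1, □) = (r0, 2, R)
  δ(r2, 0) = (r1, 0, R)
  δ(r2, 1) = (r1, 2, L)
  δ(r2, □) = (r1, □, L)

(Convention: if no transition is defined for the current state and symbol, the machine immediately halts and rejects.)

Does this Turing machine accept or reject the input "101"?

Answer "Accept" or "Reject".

Execution trace:
Initial: [r0]101
Step 1: δ(r0, 1) = (r1, 0, L) → [r1]□001
Step 2: δ(r1, □) = (r0, 2, R) → 2[r0]001

No transition is defined for δ(r0, 0). By convention the machine halts and rejects.

Answer: Reject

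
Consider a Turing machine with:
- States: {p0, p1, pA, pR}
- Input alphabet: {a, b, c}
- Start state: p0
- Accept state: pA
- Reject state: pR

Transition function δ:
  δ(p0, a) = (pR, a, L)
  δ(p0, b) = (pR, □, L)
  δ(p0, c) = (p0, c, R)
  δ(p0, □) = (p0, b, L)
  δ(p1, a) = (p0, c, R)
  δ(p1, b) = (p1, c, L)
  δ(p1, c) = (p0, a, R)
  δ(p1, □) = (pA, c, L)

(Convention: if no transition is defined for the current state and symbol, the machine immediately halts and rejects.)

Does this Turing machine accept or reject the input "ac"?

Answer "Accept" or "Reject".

Execution trace:
Initial: [p0]ac
Step 1: δ(p0, a) = (pR, a, L) → [pR]□ac

The machine reaches the reject state pR and halts.

Answer: Reject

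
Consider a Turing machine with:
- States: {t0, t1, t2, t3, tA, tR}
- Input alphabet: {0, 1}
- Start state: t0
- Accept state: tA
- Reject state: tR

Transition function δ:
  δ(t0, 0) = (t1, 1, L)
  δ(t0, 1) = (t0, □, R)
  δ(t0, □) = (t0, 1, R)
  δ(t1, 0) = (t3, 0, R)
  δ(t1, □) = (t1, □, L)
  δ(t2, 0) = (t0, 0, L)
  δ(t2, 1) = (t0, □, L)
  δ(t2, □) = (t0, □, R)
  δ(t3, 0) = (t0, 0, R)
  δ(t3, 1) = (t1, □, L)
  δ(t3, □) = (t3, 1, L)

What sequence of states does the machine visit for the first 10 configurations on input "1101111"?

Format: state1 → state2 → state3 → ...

Execution trace:
Initial: [t0]1101111
Step 1: δ(t0, 1) = (t0, □, R) → □[t0]101111
Step 2: δ(t0, 1) = (t0, □, R) → □□[t0]01111
Step 3: δ(t0, 0) = (t1, 1, L) → □[t1]□11111
Step 4: δ(t1, □) = (t1, □, L) → [t1]□□11111
Step 5: δ(t1, □) = (t1, □, L) → [t1]□□□11111
Step 6: δ(t1, □) = (t1, □, L) → [t1]□□□□11111
Step 7: δ(t1, □) = (t1, □, L) → [t1]□□□□□11111
Step 8: δ(t1, □) = (t1, □, L) → [t1]□□□□□□11111
Step 9: δ(t1, □) = (t1, □, L) → [t1]□□□□□□□11111

State sequence: t0 → t0 → t0 → t1 → t1 → t1 → t1 → t1 → t1 → t1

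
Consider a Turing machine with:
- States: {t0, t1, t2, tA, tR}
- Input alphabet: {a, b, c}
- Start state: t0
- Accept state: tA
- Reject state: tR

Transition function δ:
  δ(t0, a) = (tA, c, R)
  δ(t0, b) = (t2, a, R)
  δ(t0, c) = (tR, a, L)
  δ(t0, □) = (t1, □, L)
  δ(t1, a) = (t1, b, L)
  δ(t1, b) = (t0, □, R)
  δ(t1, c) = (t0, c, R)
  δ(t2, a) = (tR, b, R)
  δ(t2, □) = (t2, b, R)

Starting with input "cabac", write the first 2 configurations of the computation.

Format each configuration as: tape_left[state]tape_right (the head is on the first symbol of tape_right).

Transitions applied:
Step 1: δ(t0, c) = (tR, a, L)

The first 2 configurations are:
[t0]cabac ⊢ [tR]□aabac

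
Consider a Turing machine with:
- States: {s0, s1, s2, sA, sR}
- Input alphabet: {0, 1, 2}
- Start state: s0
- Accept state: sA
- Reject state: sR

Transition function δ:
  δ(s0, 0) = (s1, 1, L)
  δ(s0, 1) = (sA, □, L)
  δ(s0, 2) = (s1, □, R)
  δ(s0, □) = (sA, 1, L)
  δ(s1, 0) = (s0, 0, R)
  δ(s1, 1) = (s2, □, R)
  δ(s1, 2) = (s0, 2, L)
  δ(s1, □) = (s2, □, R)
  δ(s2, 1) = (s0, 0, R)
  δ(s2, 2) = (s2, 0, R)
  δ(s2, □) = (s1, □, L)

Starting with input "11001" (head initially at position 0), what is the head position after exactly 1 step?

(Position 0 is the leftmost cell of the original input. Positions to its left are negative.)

Execution trace (head position shown):
Step 0: [s0]11001  (head at position 0)
Step 1: move left → [sA]□□1001  (head at position -1)

After 1 step, the head is at position -1.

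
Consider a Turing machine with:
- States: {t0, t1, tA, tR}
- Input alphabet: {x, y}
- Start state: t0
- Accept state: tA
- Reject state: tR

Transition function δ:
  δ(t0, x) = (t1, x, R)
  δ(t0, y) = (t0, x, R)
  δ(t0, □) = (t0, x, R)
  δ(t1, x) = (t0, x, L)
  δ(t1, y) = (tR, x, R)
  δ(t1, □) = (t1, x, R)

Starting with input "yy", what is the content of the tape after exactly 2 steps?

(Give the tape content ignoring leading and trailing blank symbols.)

Execution trace:
Initial: [t0]yy
Step 1: δ(t0, y) = (t0, x, R) → x[t0]y
Step 2: δ(t0, y) = (t0, x, R) → xx[t0]□

After 2 steps, the tape (ignoring leading/trailing blanks) is: xx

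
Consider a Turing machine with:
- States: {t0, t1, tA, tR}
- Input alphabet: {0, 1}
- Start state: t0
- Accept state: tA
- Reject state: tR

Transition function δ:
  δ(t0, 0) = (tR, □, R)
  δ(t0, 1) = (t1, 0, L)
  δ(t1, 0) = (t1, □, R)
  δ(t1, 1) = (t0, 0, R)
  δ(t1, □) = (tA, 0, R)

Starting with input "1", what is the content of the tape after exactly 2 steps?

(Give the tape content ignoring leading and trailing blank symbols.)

Execution trace:
Initial: [t0]1
Step 1: δ(t0, 1) = (t1, 0, L) → [t1]□0
Step 2: δ(t1, □) = (tA, 0, R) → 0[tA]0

The machine reaches the accept state tA and halts.

After 2 steps, the tape (ignoring leading/trailing blanks) is: 00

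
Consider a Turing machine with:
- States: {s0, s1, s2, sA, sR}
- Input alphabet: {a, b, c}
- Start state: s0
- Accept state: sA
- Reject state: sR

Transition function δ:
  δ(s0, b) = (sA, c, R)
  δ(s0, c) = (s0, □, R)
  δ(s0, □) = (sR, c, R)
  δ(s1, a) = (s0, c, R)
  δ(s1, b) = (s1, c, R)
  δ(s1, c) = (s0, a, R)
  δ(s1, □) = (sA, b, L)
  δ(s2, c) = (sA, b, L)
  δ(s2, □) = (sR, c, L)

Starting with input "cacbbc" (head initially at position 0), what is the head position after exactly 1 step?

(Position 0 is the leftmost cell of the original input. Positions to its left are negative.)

Execution trace (head position shown):
Step 0: [s0]cacbbc  (head at position 0)
Step 1: move right → □[s0]acbbc  (head at position 1)

After 1 step, the head is at position 1.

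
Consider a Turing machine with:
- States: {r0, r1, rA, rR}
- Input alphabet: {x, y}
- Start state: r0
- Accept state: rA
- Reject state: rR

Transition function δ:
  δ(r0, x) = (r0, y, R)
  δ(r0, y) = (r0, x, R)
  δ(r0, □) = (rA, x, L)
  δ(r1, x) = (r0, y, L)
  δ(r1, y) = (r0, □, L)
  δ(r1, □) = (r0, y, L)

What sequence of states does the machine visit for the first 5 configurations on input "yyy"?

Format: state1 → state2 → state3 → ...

Execution trace:
Initial: [r0]yyy
Step 1: δ(r0, y) = (r0, x, R) → x[r0]yy
Step 2: δ(r0, y) = (r0, x, R) → xx[r0]y
Step 3: δ(r0, y) = (r0, x, R) → xxx[r0]□
Step 4: δ(r0, □) = (rA, x, L) → xx[rA]xx

The machine reaches the accept state rA and halts.

State sequence: r0 → r0 → r0 → r0 → rA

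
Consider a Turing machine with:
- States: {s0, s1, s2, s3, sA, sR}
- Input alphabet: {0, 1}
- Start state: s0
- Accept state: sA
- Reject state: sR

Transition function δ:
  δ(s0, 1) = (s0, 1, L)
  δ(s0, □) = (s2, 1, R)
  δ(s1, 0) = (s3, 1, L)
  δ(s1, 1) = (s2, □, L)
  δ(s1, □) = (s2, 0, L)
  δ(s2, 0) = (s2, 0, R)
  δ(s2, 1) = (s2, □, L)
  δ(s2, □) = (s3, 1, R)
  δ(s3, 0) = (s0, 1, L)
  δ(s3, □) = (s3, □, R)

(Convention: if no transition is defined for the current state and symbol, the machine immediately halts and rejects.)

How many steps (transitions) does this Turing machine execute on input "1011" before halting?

Execution trace:
Initial: [s0]1011
Step 1: δ(s0, 1) = (s0, 1, L) → [s0]□1011
Step 2: δ(s0, □) = (s2, 1, R) → 1[s2]1011
Step 3: δ(s2, 1) = (s2, □, L) → [s2]1□011
Step 4: δ(s2, 1) = (s2, □, L) → [s2]□□□011
Step 5: δ(s2, □) = (s3, 1, R) → 1[s3]□□011
Step 6: δ(s3, □) = (s3, □, R) → 1□[s3]□011
Step 7: δ(s3, □) = (s3, □, R) → 1□□[s3]011
Step 8: δ(s3, 0) = (s0, 1, L) → 1□[s0]□111
Step 9: δ(s0, □) = (s2, 1, R) → 1□1[s2]111
Step 10: δ(s2, 1) = (s2, □, L) → 1□[s2]1□11
Step 11: δ(s2, 1) = (s2, □, L) → 1[s2]□□□11
Step 12: δ(s2, □) = (s3, 1, R) → 11[s3]□□11
Step 13: δ(s3, □) = (s3, □, R) → 11□[s3]□11
Step 14: δ(s3, □) = (s3, □, R) → 11□□[s3]11

No transition is defined for δ(s3, 1). By convention the machine halts and rejects.

The machine executed 14 steps before halting.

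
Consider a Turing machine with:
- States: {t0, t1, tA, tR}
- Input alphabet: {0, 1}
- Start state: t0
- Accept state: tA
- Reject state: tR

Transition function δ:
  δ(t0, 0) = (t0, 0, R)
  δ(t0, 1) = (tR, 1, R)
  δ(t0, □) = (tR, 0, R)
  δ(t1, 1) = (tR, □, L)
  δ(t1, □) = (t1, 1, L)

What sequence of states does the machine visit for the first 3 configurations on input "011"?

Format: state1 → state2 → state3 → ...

Execution trace:
Initial: [t0]011
Step 1: δ(t0, 0) = (t0, 0, R) → 0[t0]11
Step 2: δ(t0, 1) = (tR, 1, R) → 01[tR]1

The machine reaches the reject state tR and halts.

State sequence: t0 → t0 → tR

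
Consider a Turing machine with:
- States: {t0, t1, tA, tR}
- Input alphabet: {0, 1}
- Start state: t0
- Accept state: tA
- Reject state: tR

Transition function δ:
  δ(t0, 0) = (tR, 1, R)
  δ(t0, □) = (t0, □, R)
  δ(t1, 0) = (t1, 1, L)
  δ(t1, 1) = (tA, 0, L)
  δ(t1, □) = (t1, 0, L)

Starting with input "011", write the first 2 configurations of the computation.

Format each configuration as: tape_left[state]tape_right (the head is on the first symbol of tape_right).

Transitions applied:
Step 1: δ(t0, 0) = (tR, 1, R)

The first 2 configurations are:
[t0]011 ⊢ 1[tR]11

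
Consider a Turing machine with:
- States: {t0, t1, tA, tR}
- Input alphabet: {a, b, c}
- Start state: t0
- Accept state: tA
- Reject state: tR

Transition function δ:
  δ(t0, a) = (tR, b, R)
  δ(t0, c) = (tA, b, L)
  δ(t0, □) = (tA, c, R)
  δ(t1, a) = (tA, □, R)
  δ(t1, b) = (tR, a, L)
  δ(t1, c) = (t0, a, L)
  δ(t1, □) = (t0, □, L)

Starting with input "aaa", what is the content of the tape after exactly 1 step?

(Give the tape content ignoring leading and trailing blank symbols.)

Execution trace:
Initial: [t0]aaa
Step 1: δ(t0, a) = (tR, b, R) → b[tR]aa

The machine reaches the reject state tR and halts.

After 1 step, the tape (ignoring leading/trailing blanks) is: baa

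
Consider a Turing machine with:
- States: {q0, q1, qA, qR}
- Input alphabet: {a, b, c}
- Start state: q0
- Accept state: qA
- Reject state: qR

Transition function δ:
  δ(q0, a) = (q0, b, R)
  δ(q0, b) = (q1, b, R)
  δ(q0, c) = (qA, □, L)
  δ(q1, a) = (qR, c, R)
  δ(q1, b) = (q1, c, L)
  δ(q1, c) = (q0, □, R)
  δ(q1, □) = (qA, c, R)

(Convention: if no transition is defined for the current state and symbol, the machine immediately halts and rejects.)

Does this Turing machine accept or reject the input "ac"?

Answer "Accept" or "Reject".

Execution trace:
Initial: [q0]ac
Step 1: δ(q0, a) = (q0, b, R) → b[q0]c
Step 2: δ(q0, c) = (qA, □, L) → [qA]b□

The machine reaches the accept state qA and halts.

Answer: Accept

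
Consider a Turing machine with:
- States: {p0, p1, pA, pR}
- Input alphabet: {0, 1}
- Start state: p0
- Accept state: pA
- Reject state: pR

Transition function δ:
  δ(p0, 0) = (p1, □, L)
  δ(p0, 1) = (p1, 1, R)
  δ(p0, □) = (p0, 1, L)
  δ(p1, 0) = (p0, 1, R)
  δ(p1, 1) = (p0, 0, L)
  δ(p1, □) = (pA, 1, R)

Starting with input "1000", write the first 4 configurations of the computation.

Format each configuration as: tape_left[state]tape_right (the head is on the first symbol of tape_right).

Transitions applied:
Step 1: δ(p0, 1) = (p1, 1, R)
Step 2: δ(p1, 0) = (p0, 1, R)
Step 3: δ(p0, 0) = (p1, □, L)

The first 4 configurations are:
[p0]1000 ⊢ 1[p1]000 ⊢ 11[p0]00 ⊢ 1[p1]1□0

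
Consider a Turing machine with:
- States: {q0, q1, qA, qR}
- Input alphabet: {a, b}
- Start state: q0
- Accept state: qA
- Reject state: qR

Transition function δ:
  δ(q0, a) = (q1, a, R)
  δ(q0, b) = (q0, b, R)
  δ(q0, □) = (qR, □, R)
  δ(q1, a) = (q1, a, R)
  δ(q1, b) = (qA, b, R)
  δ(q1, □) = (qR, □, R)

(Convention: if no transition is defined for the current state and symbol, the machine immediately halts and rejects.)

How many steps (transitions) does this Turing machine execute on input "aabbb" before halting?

Execution trace:
Initial: [q0]aabbb
Step 1: δ(q0, a) = (q1, a, R) → a[q1]abbb
Step 2: δ(q1, a) = (q1, a, R) → aa[q1]bbb
Step 3: δ(q1, b) = (qA, b, R) → aab[qA]bb

The machine reaches the accept state qA and halts.

The machine executed 3 steps before halting.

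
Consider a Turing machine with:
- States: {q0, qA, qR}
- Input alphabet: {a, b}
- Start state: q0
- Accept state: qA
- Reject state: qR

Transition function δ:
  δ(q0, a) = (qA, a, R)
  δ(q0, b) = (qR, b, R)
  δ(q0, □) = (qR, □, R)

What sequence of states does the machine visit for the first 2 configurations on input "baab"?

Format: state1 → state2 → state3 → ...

Execution trace:
Initial: [q0]baab
Step 1: δ(q0, b) = (qR, b, R) → b[qR]aab

The machine reaches the reject state qR and halts.

State sequence: q0 → qR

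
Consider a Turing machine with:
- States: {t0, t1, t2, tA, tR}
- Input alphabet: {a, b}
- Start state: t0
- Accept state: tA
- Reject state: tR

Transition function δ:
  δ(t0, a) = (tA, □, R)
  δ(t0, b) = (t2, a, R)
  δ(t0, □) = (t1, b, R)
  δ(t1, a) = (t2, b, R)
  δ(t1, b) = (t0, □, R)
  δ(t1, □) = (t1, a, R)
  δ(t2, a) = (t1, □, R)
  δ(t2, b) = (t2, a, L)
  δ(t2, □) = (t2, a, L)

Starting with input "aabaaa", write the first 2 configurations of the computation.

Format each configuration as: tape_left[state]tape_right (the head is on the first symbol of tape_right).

Transitions applied:
Step 1: δ(t0, a) = (tA, □, R)

The first 2 configurations are:
[t0]aabaaa ⊢ □[tA]abaaa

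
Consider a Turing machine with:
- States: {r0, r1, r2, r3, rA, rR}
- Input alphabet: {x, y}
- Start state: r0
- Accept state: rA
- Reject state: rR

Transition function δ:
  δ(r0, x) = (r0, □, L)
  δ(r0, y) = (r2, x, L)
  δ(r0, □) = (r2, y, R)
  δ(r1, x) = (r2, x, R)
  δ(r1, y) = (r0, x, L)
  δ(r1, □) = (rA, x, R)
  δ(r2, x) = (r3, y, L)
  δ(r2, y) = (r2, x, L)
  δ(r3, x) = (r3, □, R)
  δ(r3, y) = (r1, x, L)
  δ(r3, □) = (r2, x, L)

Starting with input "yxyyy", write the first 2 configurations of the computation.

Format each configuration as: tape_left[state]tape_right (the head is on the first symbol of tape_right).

Transitions applied:
Step 1: δ(r0, y) = (r2, x, L)

The first 2 configurations are:
[r0]yxyyy ⊢ [r2]□xxyyy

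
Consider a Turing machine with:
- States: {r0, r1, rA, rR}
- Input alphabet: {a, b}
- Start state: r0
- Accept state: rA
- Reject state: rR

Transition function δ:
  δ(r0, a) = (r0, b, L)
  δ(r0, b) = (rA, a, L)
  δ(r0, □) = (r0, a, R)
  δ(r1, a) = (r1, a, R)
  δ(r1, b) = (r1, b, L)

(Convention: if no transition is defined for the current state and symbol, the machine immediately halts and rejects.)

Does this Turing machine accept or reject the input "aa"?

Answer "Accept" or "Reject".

Execution trace:
Initial: [r0]aa
Step 1: δ(r0, a) = (r0, b, L) → [r0]□ba
Step 2: δ(r0, □) = (r0, a, R) → a[r0]ba
Step 3: δ(r0, b) = (rA, a, L) → [rA]aaa

The machine reaches the accept state rA and halts.

Answer: Accept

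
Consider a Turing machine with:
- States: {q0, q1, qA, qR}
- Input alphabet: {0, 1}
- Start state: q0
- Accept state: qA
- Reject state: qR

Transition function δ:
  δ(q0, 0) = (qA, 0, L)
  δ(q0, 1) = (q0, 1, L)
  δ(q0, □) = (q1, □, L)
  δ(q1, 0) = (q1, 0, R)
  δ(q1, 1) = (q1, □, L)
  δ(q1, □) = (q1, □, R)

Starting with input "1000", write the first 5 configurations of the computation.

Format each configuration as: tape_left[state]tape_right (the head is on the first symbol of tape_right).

Transitions applied:
Step 1: δ(q0, 1) = (q0, 1, L)
Step 2: δ(q0, □) = (q1, □, L)
Step 3: δ(q1, □) = (q1, □, R)
Step 4: δ(q1, □) = (q1, □, R)

The first 5 configurations are:
[q0]1000 ⊢ [q0]□1000 ⊢ [q1]□□1000 ⊢ □[q1]□1000 ⊢ □□[q1]1000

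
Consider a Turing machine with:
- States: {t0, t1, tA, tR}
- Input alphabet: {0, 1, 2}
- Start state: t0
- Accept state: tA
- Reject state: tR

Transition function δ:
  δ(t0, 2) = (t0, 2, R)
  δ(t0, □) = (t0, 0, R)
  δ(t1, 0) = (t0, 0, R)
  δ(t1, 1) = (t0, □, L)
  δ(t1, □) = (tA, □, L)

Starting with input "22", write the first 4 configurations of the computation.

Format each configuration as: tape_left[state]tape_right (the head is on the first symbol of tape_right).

Transitions applied:
Step 1: δ(t0, 2) = (t0, 2, R)
Step 2: δ(t0, 2) = (t0, 2, R)
Step 3: δ(t0, □) = (t0, 0, R)

The first 4 configurations are:
[t0]22 ⊢ 2[t0]2 ⊢ 22[t0]□ ⊢ 220[t0]□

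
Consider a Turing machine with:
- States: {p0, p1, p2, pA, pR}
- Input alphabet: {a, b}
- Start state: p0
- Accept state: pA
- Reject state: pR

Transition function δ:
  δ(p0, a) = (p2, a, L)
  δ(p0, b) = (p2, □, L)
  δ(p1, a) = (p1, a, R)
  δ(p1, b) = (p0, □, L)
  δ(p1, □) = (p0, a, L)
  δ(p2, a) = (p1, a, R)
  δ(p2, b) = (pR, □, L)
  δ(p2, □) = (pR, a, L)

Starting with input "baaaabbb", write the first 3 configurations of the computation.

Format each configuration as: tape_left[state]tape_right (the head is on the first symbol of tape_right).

Transitions applied:
Step 1: δ(p0, b) = (p2, □, L)
Step 2: δ(p2, □) = (pR, a, L)

The first 3 configurations are:
[p0]baaaabbb ⊢ [p2]□□aaaabbb ⊢ [pR]□a□aaaabbb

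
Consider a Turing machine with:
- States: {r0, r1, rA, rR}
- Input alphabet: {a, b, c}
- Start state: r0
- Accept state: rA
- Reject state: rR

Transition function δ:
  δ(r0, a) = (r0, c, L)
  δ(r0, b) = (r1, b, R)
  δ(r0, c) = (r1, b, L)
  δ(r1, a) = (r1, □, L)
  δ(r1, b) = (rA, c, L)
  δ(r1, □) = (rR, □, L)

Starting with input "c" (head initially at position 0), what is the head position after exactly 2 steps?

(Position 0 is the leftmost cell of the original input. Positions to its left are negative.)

Execution trace (head position shown):
Step 0: [r0]c  (head at position 0)
Step 1: move left → [r1]□b  (head at position -1)
Step 2: move left → [rR]□□b  (head at position -2)

After 2 steps, the head is at position -2.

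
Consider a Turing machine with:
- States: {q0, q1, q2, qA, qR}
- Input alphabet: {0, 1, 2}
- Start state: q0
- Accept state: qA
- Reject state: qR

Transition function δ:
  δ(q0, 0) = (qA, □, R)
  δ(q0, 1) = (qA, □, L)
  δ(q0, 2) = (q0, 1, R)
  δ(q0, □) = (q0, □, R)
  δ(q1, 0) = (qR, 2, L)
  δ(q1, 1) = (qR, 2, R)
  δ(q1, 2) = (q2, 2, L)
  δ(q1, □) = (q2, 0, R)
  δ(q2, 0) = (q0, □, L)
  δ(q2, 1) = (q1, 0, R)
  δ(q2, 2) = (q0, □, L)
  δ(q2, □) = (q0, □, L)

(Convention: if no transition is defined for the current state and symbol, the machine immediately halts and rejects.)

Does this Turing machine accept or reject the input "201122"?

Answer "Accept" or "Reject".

Execution trace:
Initial: [q0]201122
Step 1: δ(q0, 2) = (q0, 1, R) → 1[q0]01122
Step 2: δ(q0, 0) = (qA, □, R) → 1□[qA]1122

The machine reaches the accept state qA and halts.

Answer: Accept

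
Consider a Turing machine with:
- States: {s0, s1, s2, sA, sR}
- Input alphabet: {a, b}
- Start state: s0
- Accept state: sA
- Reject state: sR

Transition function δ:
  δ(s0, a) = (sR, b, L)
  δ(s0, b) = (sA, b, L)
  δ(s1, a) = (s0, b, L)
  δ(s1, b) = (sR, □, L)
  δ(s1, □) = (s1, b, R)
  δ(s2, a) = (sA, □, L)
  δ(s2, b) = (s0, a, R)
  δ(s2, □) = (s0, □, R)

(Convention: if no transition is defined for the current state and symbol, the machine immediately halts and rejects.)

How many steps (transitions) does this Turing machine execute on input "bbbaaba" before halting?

Execution trace:
Initial: [s0]bbbaaba
Step 1: δ(s0, b) = (sA, b, L) → [sA]□bbbaaba

The machine reaches the accept state sA and halts.

The machine executed 1 step before halting.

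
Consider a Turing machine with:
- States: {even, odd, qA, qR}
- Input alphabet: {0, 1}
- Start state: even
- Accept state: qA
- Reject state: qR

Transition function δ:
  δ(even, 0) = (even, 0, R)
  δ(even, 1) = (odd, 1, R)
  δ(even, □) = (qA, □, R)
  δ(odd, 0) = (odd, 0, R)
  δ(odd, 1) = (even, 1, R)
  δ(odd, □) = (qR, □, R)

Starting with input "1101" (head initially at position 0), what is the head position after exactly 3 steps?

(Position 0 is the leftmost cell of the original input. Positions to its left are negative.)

Execution trace (head position shown):
Step 0: [even]1101  (head at position 0)
Step 1: move right → 1[odd]101  (head at position 1)
Step 2: move right → 11[even]01  (head at position 2)
Step 3: move right → 110[even]1  (head at position 3)

After 3 steps, the head is at position 3.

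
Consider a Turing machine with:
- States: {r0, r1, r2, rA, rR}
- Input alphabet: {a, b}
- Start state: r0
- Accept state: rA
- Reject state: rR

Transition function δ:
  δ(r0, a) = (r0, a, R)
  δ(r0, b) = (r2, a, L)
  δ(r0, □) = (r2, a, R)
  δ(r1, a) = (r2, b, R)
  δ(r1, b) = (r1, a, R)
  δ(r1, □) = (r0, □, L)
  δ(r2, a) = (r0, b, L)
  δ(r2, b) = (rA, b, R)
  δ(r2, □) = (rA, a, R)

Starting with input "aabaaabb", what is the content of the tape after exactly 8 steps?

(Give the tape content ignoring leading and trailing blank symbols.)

Execution trace:
Initial: [r0]aabaaabb
Step 1: δ(r0, a) = (r0, a, R) → a[r0]abaaabb
Step 2: δ(r0, a) = (r0, a, R) → aa[r0]baaabb
Step 3: δ(r0, b) = (r2, a, L) → a[r2]aaaaabb
Step 4: δ(r2, a) = (r0, b, L) → [r0]abaaaabb
Step 5: δ(r0, a) = (r0, a, R) → a[r0]baaaabb
Step 6: δ(r0, b) = (r2, a, L) → [r2]aaaaaabb
Step 7: δ(r2, a) = (r0, b, L) → [r0]□baaaaabb
Step 8: δ(r0, □) = (r2, a, R) → a[r2]baaaaabb

After 8 steps, the tape (ignoring leading/trailing blanks) is: abaaaaabb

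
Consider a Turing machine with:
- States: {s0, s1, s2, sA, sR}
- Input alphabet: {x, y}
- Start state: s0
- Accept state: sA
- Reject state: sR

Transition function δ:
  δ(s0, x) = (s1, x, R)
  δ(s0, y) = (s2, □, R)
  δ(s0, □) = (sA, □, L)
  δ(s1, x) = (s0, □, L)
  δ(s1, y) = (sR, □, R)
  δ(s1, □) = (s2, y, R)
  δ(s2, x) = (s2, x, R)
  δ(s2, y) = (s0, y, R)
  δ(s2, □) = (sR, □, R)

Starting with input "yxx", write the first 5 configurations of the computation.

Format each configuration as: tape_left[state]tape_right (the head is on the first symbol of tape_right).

Transitions applied:
Step 1: δ(s0, y) = (s2, □, R)
Step 2: δ(s2, x) = (s2, x, R)
Step 3: δ(s2, x) = (s2, x, R)
Step 4: δ(s2, □) = (sR, □, R)

The first 5 configurations are:
[s0]yxx ⊢ □[s2]xx ⊢ □x[s2]x ⊢ □xx[s2]□ ⊢ □xx□[sR]□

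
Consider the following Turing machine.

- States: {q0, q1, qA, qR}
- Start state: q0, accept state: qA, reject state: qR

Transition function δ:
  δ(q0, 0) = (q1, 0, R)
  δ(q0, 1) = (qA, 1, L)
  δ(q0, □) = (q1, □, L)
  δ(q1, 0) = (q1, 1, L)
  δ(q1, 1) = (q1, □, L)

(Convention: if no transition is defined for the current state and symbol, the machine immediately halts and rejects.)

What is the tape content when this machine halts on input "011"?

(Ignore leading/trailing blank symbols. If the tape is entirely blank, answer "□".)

Execution trace:
Initial: [q0]011
Step 1: δ(q0, 0) = (q1, 0, R) → 0[q1]11
Step 2: δ(q1, 1) = (q1, □, L) → [q1]0□1
Step 3: δ(q1, 0) = (q1, 1, L) → [q1]□1□1

No transition is defined for δ(q1, □). By convention the machine halts and rejects.

Final tape (ignoring leading/trailing blanks): 1□1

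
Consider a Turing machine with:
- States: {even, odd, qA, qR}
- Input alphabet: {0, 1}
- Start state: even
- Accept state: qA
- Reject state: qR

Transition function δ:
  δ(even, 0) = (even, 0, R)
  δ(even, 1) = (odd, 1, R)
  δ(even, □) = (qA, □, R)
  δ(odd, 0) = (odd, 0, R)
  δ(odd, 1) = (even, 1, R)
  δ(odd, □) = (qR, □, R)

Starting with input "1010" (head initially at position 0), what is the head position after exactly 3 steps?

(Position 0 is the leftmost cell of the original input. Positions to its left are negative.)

Execution trace (head position shown):
Step 0: [even]1010  (head at position 0)
Step 1: move right → 1[odd]010  (head at position 1)
Step 2: move right → 10[odd]10  (head at position 2)
Step 3: move right → 101[even]0  (head at position 3)

After 3 steps, the head is at position 3.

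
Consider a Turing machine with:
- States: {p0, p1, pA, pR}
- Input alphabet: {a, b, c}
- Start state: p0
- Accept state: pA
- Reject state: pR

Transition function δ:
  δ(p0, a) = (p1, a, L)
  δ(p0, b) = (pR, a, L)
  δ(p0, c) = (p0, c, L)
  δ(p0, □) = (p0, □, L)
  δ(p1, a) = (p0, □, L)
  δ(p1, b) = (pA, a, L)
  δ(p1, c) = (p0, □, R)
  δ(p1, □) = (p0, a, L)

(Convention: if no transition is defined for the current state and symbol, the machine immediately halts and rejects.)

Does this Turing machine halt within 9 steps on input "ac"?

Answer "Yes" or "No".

Execution trace:
Initial: [p0]ac
Step 1: δ(p0, a) = (p1, a, L) → [p1]□ac
Step 2: δ(p1, □) = (p0, a, L) → [p0]□aac
Step 3: δ(p0, □) = (p0, □, L) → [p0]□□aac
Step 4: δ(p0, □) = (p0, □, L) → [p0]□□□aac
Step 5: δ(p0, □) = (p0, □, L) → [p0]□□□□aac
Step 6: δ(p0, □) = (p0, □, L) → [p0]□□□□□aac
Step 7: δ(p0, □) = (p0, □, L) → [p0]□□□□□□aac
Step 8: δ(p0, □) = (p0, □, L) → [p0]□□□□□□□aac
Step 9: δ(p0, □) = (p0, □, L) → [p0]□□□□□□□□aac

The machine has not reached a halting state after 9 steps.
The machine did not halt within the 9-step bound.

Answer: No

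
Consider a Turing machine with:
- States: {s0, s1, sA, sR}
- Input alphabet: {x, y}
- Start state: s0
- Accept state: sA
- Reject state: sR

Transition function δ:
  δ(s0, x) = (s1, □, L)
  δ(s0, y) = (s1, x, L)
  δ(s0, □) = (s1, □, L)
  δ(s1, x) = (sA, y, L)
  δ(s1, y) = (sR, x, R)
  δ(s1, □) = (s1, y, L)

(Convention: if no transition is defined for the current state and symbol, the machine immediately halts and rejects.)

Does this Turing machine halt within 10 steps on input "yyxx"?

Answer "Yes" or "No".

Execution trace:
Initial: [s0]yyxx
Step 1: δ(s0, y) = (s1, x, L) → [s1]□xyxx
Step 2: δ(s1, □) = (s1, y, L) → [s1]□yxyxx
Step 3: δ(s1, □) = (s1, y, L) → [s1]□yyxyxx
Step 4: δ(s1, □) = (s1, y, L) → [s1]□yyyxyxx
Step 5: δ(s1, □) = (s1, y, L) → [s1]□yyyyxyxx
Step 6: δ(s1, □) = (s1, y, L) → [s1]□yyyyyxyxx
Step 7: δ(s1, □) = (s1, y, L) → [s1]□yyyyyyxyxx
Step 8: δ(s1, □) = (s1, y, L) → [s1]□yyyyyyyxyxx
Step 9: δ(s1, □) = (s1, y, L) → [s1]□yyyyyyyyxyxx
Step 10: δ(s1, □) = (s1, y, L) → [s1]□yyyyyyyyyxyxx

The machine has not reached a halting state after 10 steps.
The machine did not halt within the 10-step bound.

Answer: No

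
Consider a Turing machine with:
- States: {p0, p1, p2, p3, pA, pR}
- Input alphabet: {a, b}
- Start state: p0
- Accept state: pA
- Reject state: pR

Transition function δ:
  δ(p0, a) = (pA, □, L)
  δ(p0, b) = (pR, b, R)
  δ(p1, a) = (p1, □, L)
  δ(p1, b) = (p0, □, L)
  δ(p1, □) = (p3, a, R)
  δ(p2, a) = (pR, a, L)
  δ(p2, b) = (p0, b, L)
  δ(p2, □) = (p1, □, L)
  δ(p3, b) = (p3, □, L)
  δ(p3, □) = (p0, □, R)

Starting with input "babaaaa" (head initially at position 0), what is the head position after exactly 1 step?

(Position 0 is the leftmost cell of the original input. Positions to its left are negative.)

Execution trace (head position shown):
Step 0: [p0]babaaaa  (head at position 0)
Step 1: move right → b[pR]abaaaa  (head at position 1)

After 1 step, the head is at position 1.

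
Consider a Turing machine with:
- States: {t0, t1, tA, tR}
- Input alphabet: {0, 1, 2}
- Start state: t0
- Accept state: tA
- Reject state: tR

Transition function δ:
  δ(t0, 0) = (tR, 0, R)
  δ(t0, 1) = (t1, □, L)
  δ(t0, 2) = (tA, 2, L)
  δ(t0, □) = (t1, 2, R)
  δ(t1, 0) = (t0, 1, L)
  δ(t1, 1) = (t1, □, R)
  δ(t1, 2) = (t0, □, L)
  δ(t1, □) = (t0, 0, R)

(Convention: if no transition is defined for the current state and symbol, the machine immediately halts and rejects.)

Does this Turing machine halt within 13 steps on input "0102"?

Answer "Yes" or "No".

Execution trace:
Initial: [t0]0102
Step 1: δ(t0, 0) = (tR, 0, R) → 0[tR]102

The machine reaches the reject state tR and halts.
The machine halted after 1 step (within the 13-step bound).

Answer: Yes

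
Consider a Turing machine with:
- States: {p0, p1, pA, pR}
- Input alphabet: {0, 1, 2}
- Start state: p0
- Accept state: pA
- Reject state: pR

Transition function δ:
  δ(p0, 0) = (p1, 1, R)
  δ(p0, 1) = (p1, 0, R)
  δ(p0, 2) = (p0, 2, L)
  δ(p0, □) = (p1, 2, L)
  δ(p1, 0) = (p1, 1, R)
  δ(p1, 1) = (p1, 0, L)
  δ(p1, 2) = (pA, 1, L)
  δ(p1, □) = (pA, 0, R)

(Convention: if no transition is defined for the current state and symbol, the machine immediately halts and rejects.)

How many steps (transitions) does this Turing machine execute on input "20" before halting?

Execution trace:
Initial: [p0]20
Step 1: δ(p0, 2) = (p0, 2, L) → [p0]□20
Step 2: δ(p0, □) = (p1, 2, L) → [p1]□220
Step 3: δ(p1, □) = (pA, 0, R) → 0[pA]220

The machine reaches the accept state pA and halts.

The machine executed 3 steps before halting.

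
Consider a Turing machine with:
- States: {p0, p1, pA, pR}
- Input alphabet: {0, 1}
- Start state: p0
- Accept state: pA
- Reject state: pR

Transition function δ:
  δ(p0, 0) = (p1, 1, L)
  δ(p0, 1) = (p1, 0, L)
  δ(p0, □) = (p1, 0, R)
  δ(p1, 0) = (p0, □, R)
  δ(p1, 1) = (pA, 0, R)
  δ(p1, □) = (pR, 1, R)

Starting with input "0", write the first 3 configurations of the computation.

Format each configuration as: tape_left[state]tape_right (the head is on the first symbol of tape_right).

Transitions applied:
Step 1: δ(p0, 0) = (p1, 1, L)
Step 2: δ(p1, □) = (pR, 1, R)

The first 3 configurations are:
[p0]0 ⊢ [p1]□1 ⊢ 1[pR]1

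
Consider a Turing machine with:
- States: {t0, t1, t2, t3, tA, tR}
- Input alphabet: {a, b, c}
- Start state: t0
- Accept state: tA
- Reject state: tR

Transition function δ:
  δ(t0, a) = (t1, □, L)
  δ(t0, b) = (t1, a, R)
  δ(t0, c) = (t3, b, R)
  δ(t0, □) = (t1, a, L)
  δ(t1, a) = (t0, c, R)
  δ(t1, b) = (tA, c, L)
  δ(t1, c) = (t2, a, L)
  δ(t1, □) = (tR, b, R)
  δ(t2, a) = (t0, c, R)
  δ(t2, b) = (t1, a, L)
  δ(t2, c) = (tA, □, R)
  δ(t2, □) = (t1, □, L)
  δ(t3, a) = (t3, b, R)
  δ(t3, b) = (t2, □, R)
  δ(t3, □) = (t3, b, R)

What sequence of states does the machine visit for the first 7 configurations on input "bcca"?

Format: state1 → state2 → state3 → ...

Execution trace:
Initial: [t0]bcca
Step 1: δ(t0, b) = (t1, a, R) → a[t1]cca
Step 2: δ(t1, c) = (t2, a, L) → [t2]aaca
Step 3: δ(t2, a) = (t0, c, R) → c[t0]aca
Step 4: δ(t0, a) = (t1, □, L) → [t1]c□ca
Step 5: δ(t1, c) = (t2, a, L) → [t2]□a□ca
Step 6: δ(t2, □) = (t1, □, L) → [t1]□□a□ca

State sequence: t0 → t1 → t2 → t0 → t1 → t2 → t1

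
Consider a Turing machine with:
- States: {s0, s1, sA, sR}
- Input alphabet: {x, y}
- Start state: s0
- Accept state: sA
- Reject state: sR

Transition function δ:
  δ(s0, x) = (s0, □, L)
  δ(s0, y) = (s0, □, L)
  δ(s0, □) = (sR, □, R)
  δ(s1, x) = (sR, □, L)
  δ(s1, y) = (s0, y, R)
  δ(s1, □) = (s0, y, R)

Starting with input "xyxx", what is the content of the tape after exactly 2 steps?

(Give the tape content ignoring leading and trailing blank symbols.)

Execution trace:
Initial: [s0]xyxx
Step 1: δ(s0, x) = (s0, □, L) → [s0]□□yxx
Step 2: δ(s0, □) = (sR, □, R) → □[sR]□yxx

The machine reaches the reject state sR and halts.

After 2 steps, the tape (ignoring leading/trailing blanks) is: yxx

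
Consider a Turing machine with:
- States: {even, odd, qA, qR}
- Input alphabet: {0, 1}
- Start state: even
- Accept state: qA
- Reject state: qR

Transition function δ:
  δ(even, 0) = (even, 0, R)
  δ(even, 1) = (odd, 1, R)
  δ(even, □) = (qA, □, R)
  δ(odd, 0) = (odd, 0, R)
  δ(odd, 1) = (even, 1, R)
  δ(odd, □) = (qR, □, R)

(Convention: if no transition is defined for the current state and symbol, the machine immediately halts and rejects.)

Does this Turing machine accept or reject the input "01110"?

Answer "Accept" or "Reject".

Execution trace:
Initial: [even]01110
Step 1: δ(even, 0) = (even, 0, R) → 0[even]1110
Step 2: δ(even, 1) = (odd, 1, R) → 01[odd]110
Step 3: δ(odd, 1) = (even, 1, R) → 011[even]10
Step 4: δ(even, 1) = (odd, 1, R) → 0111[odd]0
Step 5: δ(odd, 0) = (odd, 0, R) → 01110[odd]□
Step 6: δ(odd, □) = (qR, □, R) → 01110□[qR]□

The machine reaches the reject state qR and halts.

Answer: Reject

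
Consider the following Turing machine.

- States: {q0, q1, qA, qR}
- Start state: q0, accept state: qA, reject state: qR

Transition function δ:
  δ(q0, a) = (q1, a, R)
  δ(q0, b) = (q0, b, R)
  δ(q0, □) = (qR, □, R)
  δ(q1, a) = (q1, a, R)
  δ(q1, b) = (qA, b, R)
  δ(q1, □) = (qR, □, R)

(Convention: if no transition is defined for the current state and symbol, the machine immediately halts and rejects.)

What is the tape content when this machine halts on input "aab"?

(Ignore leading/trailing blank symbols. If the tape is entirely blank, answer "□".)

Execution trace:
Initial: [q0]aab
Step 1: δ(q0, a) = (q1, a, R) → a[q1]ab
Step 2: δ(q1, a) = (q1, a, R) → aa[q1]b
Step 3: δ(q1, b) = (qA, b, R) → aab[qA]□

The machine reaches the accept state qA and halts.

Final tape (ignoring leading/trailing blanks): aab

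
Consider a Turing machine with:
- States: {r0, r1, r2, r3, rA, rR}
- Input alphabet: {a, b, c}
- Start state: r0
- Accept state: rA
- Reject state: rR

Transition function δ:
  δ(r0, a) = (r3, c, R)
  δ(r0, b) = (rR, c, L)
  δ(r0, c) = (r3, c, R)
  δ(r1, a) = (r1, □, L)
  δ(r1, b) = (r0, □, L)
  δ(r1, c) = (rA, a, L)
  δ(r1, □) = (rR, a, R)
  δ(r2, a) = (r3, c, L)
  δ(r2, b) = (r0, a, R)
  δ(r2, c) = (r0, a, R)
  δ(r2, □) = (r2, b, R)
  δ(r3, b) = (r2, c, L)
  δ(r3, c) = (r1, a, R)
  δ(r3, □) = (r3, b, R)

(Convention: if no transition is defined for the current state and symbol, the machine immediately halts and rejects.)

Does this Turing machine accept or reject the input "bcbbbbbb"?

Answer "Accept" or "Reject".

Execution trace:
Initial: [r0]bcbbbbbb
Step 1: δ(r0, b) = (rR, c, L) → [rR]□ccbbbbbb

The machine reaches the reject state rR and halts.

Answer: Reject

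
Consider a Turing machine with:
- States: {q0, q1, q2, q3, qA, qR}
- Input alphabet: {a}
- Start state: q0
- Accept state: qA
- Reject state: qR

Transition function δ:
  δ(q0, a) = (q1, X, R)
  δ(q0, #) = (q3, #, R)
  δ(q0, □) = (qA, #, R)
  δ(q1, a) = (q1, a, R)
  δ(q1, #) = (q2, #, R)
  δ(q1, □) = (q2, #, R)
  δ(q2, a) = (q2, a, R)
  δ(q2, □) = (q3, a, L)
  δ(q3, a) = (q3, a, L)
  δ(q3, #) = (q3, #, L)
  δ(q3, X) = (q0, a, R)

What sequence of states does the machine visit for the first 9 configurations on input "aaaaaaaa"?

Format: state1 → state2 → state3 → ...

Execution trace:
Initial: [q0]aaaaaaaa
Step 1: δ(q0, a) = (q1, X, R) → X[q1]aaaaaaa
Step 2: δ(q1, a) = (q1, a, R) → Xa[q1]aaaaaa
Step 3: δ(q1, a) = (q1, a, R) → Xaa[q1]aaaaa
Step 4: δ(q1, a) = (q1, a, R) → Xaaa[q1]aaaa
Step 5: δ(q1, a) = (q1, a, R) → Xaaaa[q1]aaa
Step 6: δ(q1, a) = (q1, a, R) → Xaaaaa[q1]aa
Step 7: δ(q1, a) = (q1, a, R) → Xaaaaaa[q1]a
Step 8: δ(q1, a) = (q1, a, R) → Xaaaaaaa[q1]□

State sequence: q0 → q1 → q1 → q1 → q1 → q1 → q1 → q1 → q1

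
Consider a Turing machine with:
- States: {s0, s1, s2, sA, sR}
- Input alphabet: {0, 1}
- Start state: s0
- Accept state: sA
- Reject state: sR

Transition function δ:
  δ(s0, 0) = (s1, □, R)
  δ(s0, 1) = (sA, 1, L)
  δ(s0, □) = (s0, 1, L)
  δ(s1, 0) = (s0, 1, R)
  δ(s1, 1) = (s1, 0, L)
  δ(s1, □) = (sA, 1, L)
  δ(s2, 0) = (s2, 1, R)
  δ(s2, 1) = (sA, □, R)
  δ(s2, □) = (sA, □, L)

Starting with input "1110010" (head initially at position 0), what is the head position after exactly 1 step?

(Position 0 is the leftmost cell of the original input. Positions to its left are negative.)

Execution trace (head position shown):
Step 0: [s0]1110010  (head at position 0)
Step 1: move left → [sA]□1110010  (head at position -1)

After 1 step, the head is at position -1.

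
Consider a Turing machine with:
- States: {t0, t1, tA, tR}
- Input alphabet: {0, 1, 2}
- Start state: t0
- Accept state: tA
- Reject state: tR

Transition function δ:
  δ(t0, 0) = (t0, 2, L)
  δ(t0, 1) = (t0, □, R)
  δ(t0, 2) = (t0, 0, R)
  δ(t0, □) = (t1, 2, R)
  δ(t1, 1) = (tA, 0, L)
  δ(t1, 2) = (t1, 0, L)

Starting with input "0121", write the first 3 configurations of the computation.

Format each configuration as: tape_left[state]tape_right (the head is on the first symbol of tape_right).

Transitions applied:
Step 1: δ(t0, 0) = (t0, 2, L)
Step 2: δ(t0, □) = (t1, 2, R)

The first 3 configurations are:
[t0]0121 ⊢ [t0]□2121 ⊢ 2[t1]2121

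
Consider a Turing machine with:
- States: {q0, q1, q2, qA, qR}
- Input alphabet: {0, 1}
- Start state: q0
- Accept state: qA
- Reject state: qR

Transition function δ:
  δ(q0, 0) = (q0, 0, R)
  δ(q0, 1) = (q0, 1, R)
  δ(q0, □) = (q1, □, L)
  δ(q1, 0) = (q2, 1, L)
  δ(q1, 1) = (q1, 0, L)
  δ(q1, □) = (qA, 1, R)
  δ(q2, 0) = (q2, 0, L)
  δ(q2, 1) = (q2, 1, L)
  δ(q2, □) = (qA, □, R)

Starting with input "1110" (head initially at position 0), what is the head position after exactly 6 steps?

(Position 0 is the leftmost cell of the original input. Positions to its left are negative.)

Execution trace (head position shown):
Step 0: [q0]1110  (head at position 0)
Step 1: move right → 1[q0]110  (head at position 1)
Step 2: move right → 11[q0]10  (head at position 2)
Step 3: move right → 111[q0]0  (head at position 3)
Step 4: move right → 1110[q0]□  (head at position 4)
Step 5: move left → 111[q1]0□  (head at position 3)
Step 6: move left → 11[q2]11□  (head at position 2)

After 6 steps, the head is at position 2.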